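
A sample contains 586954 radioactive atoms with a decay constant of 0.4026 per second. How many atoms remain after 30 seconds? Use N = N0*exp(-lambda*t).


N = N0 * exp(-lambda * t)
N = 586954 * exp(-0.4026 * 30)
N = 3.3358

3.3358


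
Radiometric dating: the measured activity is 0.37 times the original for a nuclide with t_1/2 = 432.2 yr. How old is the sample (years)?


lambda = ln(2) / t_half = ln(2) / 432.2 = 0.001603765 /yr
t = -ln(A/A0) / lambda
t = -ln(0.37) / 0.001603765
t = 619.95 yr

619.95


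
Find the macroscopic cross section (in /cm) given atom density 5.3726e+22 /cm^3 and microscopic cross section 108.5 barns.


Sigma = N * sigma_barns * 1e-24
Sigma = 5.3726e+22 * 108.5 * 1e-24
Sigma = 5.8293 /cm

5.8293


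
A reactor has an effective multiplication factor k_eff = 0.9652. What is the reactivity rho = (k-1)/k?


rho = (k_eff - 1) / k_eff
rho = (0.9652 - 1) / 0.9652
rho = -0.036055

-0.036055


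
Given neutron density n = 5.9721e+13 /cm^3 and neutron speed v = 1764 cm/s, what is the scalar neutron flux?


phi = n * v
phi = 5.9721e+13 * 1764
phi = 1.0535e+17 /cm^2/s

1.0535e+17


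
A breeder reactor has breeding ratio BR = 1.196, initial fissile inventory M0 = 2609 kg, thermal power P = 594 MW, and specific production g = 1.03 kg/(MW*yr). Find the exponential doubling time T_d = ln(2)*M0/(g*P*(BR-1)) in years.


Breeding gain G = BR - 1 = 1.196 - 1 = 0.196
Fissile production rate = g * P * G = 1.03 * 594 * 0.196 = 119.91672 kg/yr
T_d = ln(2) * M0 / (g * P * G)
T_d = ln(2) * 2609 / 119.91672 = 15.081 yr

15.081


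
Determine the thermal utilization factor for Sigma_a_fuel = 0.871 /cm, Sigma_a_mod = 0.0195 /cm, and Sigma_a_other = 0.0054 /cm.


f = Sigma_a_fuel / (Sigma_a_fuel + Sigma_a_mod + Sigma_a_other)
f = 0.871 / (0.871 + 0.0195 + 0.0054)
f = 0.97221

0.97221


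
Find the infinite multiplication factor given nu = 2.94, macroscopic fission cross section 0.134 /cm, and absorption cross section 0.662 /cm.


k_inf = nu * Sigma_f / Sigma_a
k_inf = 2.94 * 0.134 / 0.662
k_inf = 0.59511

0.59511


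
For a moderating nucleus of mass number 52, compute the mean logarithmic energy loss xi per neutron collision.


xi = 1 + (A-1)^2/(2A) * ln((A-1)/(A+1))
xi = 1 + (52-1)^2/(2*52) * ln((52-1)/(52 +1))
xi = 0.037973

0.037973


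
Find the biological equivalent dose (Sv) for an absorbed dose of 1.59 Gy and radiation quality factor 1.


H = D * Q
H = 1.59 * 1
H = 1.5900 Sv

1.5900


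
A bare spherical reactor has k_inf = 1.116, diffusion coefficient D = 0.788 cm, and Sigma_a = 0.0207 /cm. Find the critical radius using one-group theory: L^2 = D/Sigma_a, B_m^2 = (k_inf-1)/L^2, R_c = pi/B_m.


L^2 = D / Sigma_a = 0.788 / 0.0207 = 38.06763 cm^2
B_m^2 = (k_inf - 1) / L^2 = (1.116 - 1) / 38.06763 = 0.003047208 /cm^2
For a bare sphere: B_g = pi/R, so R_c = pi / sqrt(B_m^2)
R_c = pi / sqrt(0.003047208) = 56.911 cm

56.911


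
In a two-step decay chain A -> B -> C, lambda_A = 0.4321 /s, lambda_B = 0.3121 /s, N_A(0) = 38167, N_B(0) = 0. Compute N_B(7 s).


N_B(t) = lambda_A * N_A0 / (lambda_B - lambda_A) * [exp(-lambda_A*t) - exp(-lambda_B*t)]
exp(-0.4321*7) = 0.04857239; exp(-0.3121*7) = 0.1125115
N_B = 0.4321 * 38167 / (0.3121 - 0.4321) * (0.04857239 - 0.1125115)
N_B = 8787.3

8787.3


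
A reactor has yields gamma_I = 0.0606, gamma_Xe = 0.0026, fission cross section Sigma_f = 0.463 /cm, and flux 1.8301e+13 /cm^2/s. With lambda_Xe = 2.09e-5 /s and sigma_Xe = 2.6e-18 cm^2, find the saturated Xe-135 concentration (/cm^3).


Xe_eq = (gamma_I + gamma_Xe) * Sigma_f * phi / (lambda_Xe + sigma_Xe * phi)
Numerator = (0.0606 + 0.0026) * 0.463 * 1.8301e+13 = 5.355165e+11
Denominator = 2.09e-5 + 2.6e-18 * 1.8301e+13 = 6.848260e-05
Xe_eq = 5.355165e+11 / 6.848260e-05 = 7.8197e+15 /cm^3

7.8197e+15


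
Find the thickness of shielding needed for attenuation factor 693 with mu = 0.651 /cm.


x = ln(factor) / mu
x = ln(693) / 0.651
x = 10.048 cm

10.048


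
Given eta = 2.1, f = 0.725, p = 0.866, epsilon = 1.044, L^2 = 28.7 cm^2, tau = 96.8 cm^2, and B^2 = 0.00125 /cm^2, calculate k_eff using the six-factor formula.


k_inf = eta*f*p*eps = 2.1*0.725*0.866*1.044 = 1.376498
P_TNL = 1/(1 + L^2*B^2) = 1/(1 + 28.7*0.00125) = 0.9653674
P_FNL = exp(-B^2*tau) = exp(-0.00125*96.8) = 0.8860340
k_eff = k_inf * P_TNL * P_FNL = 1.376498 * 0.9653674 * 0.8860340
k_eff = 1.1774

1.1774


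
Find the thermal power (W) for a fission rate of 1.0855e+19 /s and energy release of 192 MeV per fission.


P = fission_rate * E_MeV * 1.602e-13
P = 1.0855e+19 * 192 * 1.602e-13
P = 3.3388e+08 W

3.3388e+08


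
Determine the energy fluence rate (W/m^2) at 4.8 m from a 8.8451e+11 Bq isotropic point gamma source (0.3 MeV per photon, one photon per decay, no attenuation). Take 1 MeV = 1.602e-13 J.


psi = A * E * 1.602e-13 / (4*pi*r^2)
psi = 8.8451e+11 * 0.3 * 1.602e-13 / (4*pi*4.8^2)
psi = 1.4682e-04 W/m^2

1.4682e-04


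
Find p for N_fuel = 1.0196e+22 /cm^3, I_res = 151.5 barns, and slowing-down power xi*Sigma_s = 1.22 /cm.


p = exp(-N * I * 1e-24 / (xi*Sigma_s))
p = exp(-1.0196e+22 * 151.5 * 1e-24 / 1.22)
p = 0.28192

0.28192


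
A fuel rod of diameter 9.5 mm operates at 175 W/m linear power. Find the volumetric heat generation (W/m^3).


r = D / 2 / 1000 = 9.5 / 2 / 1000 = 0.00475 m
q''' = q' / (pi * r^2)
q''' = 175 / (pi * 0.00475^2)
q''' = 2.4689e+06 W/m^3

2.4689e+06


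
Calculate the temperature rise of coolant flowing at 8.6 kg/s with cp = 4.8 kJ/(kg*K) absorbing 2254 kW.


dT = Q / (m_dot * cp)
dT = 2254 / (8.6 * 4.8)
dT = 54.603 C

54.603


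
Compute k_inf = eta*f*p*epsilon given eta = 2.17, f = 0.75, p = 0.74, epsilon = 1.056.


k_inf = eta * f * p * epsilon
k_inf = 2.17 * 0.75 * 0.74 * 1.056
k_inf = 1.2718

1.2718


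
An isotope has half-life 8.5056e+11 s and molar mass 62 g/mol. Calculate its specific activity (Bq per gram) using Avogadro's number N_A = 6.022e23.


lambda = ln(2) / t_half = ln(2) / 8.5056e+11 = 8.149304e-13 /s
SA = lambda * N_A / M
SA = 8.149304e-13 * 6.022e23 / 62
SA = 7.9153e+09 Bq/g

7.9153e+09


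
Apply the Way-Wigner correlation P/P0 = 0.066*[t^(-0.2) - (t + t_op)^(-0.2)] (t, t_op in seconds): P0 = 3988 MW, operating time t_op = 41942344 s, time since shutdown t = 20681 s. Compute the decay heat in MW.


P/P0 = 0.066 * [t^(-0.2) - (t + t_op)^(-0.2)]
P/P0 = 0.066 * [20681^(-0.2) - (20681 + 41942344)^(-0.2)]
P/P0 = 0.066 * [0.1370521 - 0.02988317] = 0.007073149
P = 3988 * 0.007073149 = 28.208 MW

28.208


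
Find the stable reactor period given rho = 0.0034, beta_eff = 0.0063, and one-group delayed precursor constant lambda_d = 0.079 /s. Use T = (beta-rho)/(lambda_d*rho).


T = (beta - rho) / (lambda_d * rho)
T = (0.0063 - 0.0034) / (0.079 * 0.0034)
T = 10.797 s

10.797


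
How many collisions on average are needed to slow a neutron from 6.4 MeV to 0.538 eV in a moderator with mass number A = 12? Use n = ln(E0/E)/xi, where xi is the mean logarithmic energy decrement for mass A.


xi = 1 + (A-1)^2/(2A)*ln((A-1)/(A+1)) = 0.1577690 (for A = 12)
n = ln(E0/E) / xi
n = ln(6.4e6 / 0.538) / 0.1577690
n = ln(1.189591e+07) / 0.1577690 = 103.26

103.26


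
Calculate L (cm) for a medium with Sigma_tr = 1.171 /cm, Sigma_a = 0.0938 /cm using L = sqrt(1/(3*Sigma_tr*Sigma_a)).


D = 1 / (3 * Sigma_tr) = 1 / (3 * 1.171) = 0.2846570 cm
L = sqrt(D / Sigma_a)
L = sqrt(0.2846570 / 0.0938)
L = 1.7420 cm

1.7420


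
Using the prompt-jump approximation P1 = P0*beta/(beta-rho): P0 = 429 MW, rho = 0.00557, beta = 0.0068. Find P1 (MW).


P1/P0 = beta / (beta - rho)
P1/P0 = 0.0068 / (0.0068 - 0.00557) = 5.528455
P1 = 429 * 5.528455 = 2371.7 MW

2371.7


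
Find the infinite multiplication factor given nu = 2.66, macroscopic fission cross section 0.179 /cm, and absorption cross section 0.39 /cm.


k_inf = nu * Sigma_f / Sigma_a
k_inf = 2.66 * 0.179 / 0.39
k_inf = 1.2209

1.2209


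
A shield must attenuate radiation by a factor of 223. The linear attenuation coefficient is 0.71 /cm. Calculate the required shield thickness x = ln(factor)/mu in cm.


x = ln(factor) / mu
x = ln(223) / 0.71
x = 7.6157 cm

7.6157


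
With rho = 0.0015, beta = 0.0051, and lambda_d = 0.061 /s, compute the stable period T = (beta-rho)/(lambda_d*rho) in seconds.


T = (beta - rho) / (lambda_d * rho)
T = (0.0051 - 0.0015) / (0.061 * 0.0015)
T = 39.344 s

39.344


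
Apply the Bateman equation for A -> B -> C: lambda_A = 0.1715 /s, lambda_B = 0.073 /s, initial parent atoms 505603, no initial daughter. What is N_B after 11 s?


N_B(t) = lambda_A * N_A0 / (lambda_B - lambda_A) * [exp(-lambda_A*t) - exp(-lambda_B*t)]
exp(-0.1715*11) = 0.1516015; exp(-0.073*11) = 0.4479830
N_B = 0.1715 * 505603 / (0.073 - 0.1715) * (0.1516015 - 0.4479830)
N_B = 260909

260909


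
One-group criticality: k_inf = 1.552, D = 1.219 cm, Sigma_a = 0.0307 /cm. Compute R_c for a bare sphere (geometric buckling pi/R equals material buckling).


L^2 = D / Sigma_a = 1.219 / 0.0307 = 39.70684 cm^2
B_m^2 = (k_inf - 1) / L^2 = (1.552 - 1) / 39.70684 = 0.01390189 /cm^2
For a bare sphere: B_g = pi/R, so R_c = pi / sqrt(B_m^2)
R_c = pi / sqrt(0.01390189) = 26.645 cm

26.645


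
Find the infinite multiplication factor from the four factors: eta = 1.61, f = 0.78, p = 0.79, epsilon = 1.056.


k_inf = eta * f * p * epsilon
k_inf = 1.61 * 0.78 * 0.79 * 1.056
k_inf = 1.0476

1.0476


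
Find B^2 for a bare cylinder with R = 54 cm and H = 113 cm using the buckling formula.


B^2 = (2.405/R)^2 + (pi/H)^2
B^2 = (2.405/54)^2 + (pi/113)^2
B^2 = 0.0027565 /cm^2

0.0027565


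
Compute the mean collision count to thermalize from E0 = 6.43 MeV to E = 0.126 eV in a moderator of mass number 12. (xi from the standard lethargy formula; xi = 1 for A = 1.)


xi = 1 + (A-1)^2/(2A)*ln((A-1)/(A+1)) = 0.1577690 (for A = 12)
n = ln(E0/E) / xi
n = ln(6.43e6 / 0.126) / 0.1577690
n = ln(5.103175e+07) / 0.1577690 = 112.49

112.49


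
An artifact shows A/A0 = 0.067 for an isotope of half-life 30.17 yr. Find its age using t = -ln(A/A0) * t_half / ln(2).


lambda = ln(2) / t_half = ln(2) / 30.17 = 0.02297472 /yr
t = -ln(A/A0) / lambda
t = -ln(0.067) / 0.02297472
t = 117.65 yr

117.65


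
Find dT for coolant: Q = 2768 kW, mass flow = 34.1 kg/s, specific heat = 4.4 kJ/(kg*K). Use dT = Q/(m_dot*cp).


dT = Q / (m_dot * cp)
dT = 2768 / (34.1 * 4.4)
dT = 18.448 C

18.448


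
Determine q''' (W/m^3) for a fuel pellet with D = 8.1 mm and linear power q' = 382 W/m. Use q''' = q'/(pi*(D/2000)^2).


r = D / 2 / 1000 = 8.1 / 2 / 1000 = 0.00405 m
q''' = q' / (pi * r^2)
q''' = 382 / (pi * 0.00405^2)
q''' = 7.4132e+06 W/m^3

7.4132e+06


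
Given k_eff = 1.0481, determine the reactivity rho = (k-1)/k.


rho = (k_eff - 1) / k_eff
rho = (1.0481 - 1) / 1.0481
rho = 0.045893

0.045893


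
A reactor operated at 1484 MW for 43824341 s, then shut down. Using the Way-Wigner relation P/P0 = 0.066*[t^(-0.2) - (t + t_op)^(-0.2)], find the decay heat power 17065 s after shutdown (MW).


P/P0 = 0.066 * [t^(-0.2) - (t + t_op)^(-0.2)]
P/P0 = 0.066 * [17065^(-0.2) - (17065 + 43824341)^(-0.2)]
P/P0 = 0.066 * [0.1424225 - 0.02962260] = 0.007444793
P = 1484 * 0.007444793 = 11.048 MW

11.048


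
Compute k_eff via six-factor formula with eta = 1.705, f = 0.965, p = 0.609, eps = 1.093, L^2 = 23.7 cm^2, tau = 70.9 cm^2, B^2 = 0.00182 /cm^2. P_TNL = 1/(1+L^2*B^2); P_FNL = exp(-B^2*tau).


k_inf = eta*f*p*eps = 1.705*0.965*0.609*1.093 = 1.095189
P_TNL = 1/(1 + L^2*B^2) = 1/(1 + 23.7*0.00182) = 0.9586496
P_FNL = exp(-B^2*tau) = exp(-0.00182*70.9) = 0.8789406
k_eff = k_inf * P_TNL * P_FNL = 1.095189 * 0.9586496 * 0.8789406
k_eff = 0.92280

0.92280


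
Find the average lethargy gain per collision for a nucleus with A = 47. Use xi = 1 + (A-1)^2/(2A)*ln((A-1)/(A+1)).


xi = 1 + (A-1)^2/(2A) * ln((A-1)/(A+1))
xi = 1 + (47-1)^2/(2*47) * ln((47-1)/(47 +1))
xi = 0.041956

0.041956


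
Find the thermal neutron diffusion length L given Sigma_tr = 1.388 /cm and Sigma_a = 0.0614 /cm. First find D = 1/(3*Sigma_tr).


D = 1 / (3 * Sigma_tr) = 1 / (3 * 1.388) = 0.2401537 cm
L = sqrt(D / Sigma_a)
L = sqrt(0.2401537 / 0.0614)
L = 1.9777 cm

1.9777


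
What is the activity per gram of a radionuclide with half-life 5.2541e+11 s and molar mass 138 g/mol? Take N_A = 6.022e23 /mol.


lambda = ln(2) / t_half = ln(2) / 5.2541e+11 = 1.319250e-12 /s
SA = lambda * N_A / M
SA = 1.319250e-12 * 6.022e23 / 138
SA = 5.7569e+09 Bq/g

5.7569e+09


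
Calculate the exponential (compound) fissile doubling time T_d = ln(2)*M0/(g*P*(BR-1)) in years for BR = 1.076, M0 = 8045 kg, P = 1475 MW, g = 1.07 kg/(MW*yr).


Breeding gain G = BR - 1 = 1.076 - 1 = 0.076
Fissile production rate = g * P * G = 1.07 * 1475 * 0.076 = 119.947 kg/yr
T_d = ln(2) * M0 / (g * P * G)
T_d = ln(2) * 8045 / 119.947 = 46.490 yr

46.490


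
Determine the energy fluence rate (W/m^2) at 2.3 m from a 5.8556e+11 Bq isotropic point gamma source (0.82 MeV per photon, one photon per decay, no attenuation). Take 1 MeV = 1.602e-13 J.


psi = A * E * 1.602e-13 / (4*pi*r^2)
psi = 5.8556e+11 * 0.82 * 1.602e-13 / (4*pi*2.3^2)
psi = 0.0011571 W/m^2

0.0011571


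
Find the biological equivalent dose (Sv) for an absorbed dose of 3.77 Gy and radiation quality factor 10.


H = D * Q
H = 3.77 * 10
H = 37.700 Sv

37.700


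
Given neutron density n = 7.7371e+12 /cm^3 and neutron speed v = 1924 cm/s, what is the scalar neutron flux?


phi = n * v
phi = 7.7371e+12 * 1924
phi = 1.4886e+16 /cm^2/s

1.4886e+16


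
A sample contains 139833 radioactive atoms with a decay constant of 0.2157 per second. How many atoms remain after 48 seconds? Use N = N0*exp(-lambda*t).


N = N0 * exp(-lambda * t)
N = 139833 * exp(-0.2157 * 48)
N = 4.4576

4.4576


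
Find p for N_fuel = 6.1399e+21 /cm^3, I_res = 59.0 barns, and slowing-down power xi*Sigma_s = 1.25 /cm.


p = exp(-N * I * 1e-24 / (xi*Sigma_s))
p = exp(-6.1399e+21 * 59.0 * 1e-24 / 1.25)
p = 0.74841

0.74841


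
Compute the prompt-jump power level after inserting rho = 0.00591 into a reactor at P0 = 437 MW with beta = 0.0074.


P1/P0 = beta / (beta - rho)
P1/P0 = 0.0074 / (0.0074 - 0.00591) = 4.966443
P1 = 437 * 4.966443 = 2170.3 MW

2170.3


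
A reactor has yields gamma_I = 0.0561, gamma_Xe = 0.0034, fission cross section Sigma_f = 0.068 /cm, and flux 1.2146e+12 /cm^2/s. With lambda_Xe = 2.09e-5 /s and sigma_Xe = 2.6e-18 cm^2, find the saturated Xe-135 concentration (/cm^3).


Xe_eq = (gamma_I + gamma_Xe) * Sigma_f * phi / (lambda_Xe + sigma_Xe * phi)
Numerator = (0.0561 + 0.0034) * 0.068 * 1.2146e+12 = 4.914272e+09
Denominator = 2.09e-5 + 2.6e-18 * 1.2146e+12 = 2.405796e-05
Xe_eq = 4.914272e+09 / 2.405796e-05 = 2.0427e+14 /cm^3

2.0427e+14


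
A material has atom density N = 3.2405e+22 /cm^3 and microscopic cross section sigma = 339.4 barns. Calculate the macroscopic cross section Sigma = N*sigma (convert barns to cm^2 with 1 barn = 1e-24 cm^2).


Sigma = N * sigma_barns * 1e-24
Sigma = 3.2405e+22 * 339.4 * 1e-24
Sigma = 10.998 /cm

10.998


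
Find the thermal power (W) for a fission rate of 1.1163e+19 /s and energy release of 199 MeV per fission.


P = fission_rate * E_MeV * 1.602e-13
P = 1.1163e+19 * 199 * 1.602e-13
P = 3.5587e+08 W

3.5587e+08


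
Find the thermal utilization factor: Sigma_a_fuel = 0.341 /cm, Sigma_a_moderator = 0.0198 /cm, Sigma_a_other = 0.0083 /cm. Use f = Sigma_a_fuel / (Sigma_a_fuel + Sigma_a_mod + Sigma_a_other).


f = Sigma_a_fuel / (Sigma_a_fuel + Sigma_a_mod + Sigma_a_other)
f = 0.341 / (0.341 + 0.0198 + 0.0083)
f = 0.92387

0.92387


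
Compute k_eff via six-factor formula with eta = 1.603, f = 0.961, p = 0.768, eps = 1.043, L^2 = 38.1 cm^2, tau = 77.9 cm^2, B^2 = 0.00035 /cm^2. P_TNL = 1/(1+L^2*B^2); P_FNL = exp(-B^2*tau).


k_inf = eta*f*p*eps = 1.603*0.961*0.768*1.043 = 1.233964
P_TNL = 1/(1 + L^2*B^2) = 1/(1 + 38.1*0.00035) = 0.9868405
P_FNL = exp(-B^2*tau) = exp(-0.00035*77.9) = 0.9731033
k_eff = k_inf * P_TNL * P_FNL = 1.233964 * 0.9868405 * 0.9731033
k_eff = 1.1850

1.1850


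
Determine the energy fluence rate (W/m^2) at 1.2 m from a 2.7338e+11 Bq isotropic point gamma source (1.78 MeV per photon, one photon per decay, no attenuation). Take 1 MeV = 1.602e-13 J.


psi = A * E * 1.602e-13 / (4*pi*r^2)
psi = 2.7338e+11 * 1.78 * 1.602e-13 / (4*pi*1.2^2)
psi = 0.0043080 W/m^2

0.0043080


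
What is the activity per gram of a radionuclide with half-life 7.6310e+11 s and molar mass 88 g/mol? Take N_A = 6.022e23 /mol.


lambda = ln(2) / t_half = ln(2) / 7.6310e+11 = 9.083307e-13 /s
SA = lambda * N_A / M
SA = 9.083307e-13 * 6.022e23 / 88
SA = 6.2159e+09 Bq/g

6.2159e+09


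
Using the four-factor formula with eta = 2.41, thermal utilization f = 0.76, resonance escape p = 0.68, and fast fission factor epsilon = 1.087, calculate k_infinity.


k_inf = eta * f * p * epsilon
k_inf = 2.41 * 0.76 * 0.68 * 1.087
k_inf = 1.3538

1.3538


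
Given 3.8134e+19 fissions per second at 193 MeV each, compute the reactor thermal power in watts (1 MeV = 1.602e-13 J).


P = fission_rate * E_MeV * 1.602e-13
P = 3.8134e+19 * 193 * 1.602e-13
P = 1.1790e+09 W

1.1790e+09


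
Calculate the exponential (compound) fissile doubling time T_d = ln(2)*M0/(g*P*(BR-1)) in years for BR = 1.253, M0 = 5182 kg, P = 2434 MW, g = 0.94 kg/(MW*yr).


Breeding gain G = BR - 1 = 1.253 - 1 = 0.253
Fissile production rate = g * P * G = 0.94 * 2434 * 0.253 = 578.85388 kg/yr
T_d = ln(2) * M0 / (g * P * G)
T_d = ln(2) * 5182 / 578.85388 = 6.2052 yr

6.2052


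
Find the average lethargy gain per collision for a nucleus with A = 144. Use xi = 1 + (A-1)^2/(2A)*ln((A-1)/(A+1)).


xi = 1 + (A-1)^2/(2A) * ln((A-1)/(A+1))
xi = 1 + (144-1)^2/(2*144) * ln((144-1)/(144 +1))
xi = 0.013825

0.013825


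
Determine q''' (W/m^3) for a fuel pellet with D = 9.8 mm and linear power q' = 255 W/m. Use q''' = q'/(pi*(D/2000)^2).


r = D / 2 / 1000 = 9.8 / 2 / 1000 = 0.0049 m
q''' = q' / (pi * r^2)
q''' = 255 / (pi * 0.0049^2)
q''' = 3.3806e+06 W/m^3

3.3806e+06


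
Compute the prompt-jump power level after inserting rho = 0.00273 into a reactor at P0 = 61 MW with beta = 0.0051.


P1/P0 = beta / (beta - rho)
P1/P0 = 0.0051 / (0.0051 - 0.00273) = 2.151899
P1 = 61 * 2.151899 = 131.27 MW

131.27


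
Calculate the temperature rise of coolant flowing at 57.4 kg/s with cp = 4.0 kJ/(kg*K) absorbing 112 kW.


dT = Q / (m_dot * cp)
dT = 112 / (57.4 * 4.0)
dT = 0.48780 C

0.48780


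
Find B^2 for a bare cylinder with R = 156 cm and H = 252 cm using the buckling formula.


B^2 = (2.405/R)^2 + (pi/H)^2
B^2 = (2.405/156)^2 + (pi/252)^2
B^2 = 3.9309e-04 /cm^2

3.9309e-04


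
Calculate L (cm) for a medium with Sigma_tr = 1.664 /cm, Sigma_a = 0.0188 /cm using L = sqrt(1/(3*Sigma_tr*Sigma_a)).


D = 1 / (3 * Sigma_tr) = 1 / (3 * 1.664) = 0.2003205 cm
L = sqrt(D / Sigma_a)
L = sqrt(0.2003205 / 0.0188)
L = 3.2643 cm

3.2643


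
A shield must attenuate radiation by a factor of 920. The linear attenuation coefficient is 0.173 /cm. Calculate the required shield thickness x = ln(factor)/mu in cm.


x = ln(factor) / mu
x = ln(920) / 0.173
x = 39.447 cm

39.447


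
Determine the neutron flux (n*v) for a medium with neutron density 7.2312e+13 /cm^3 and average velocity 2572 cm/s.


phi = n * v
phi = 7.2312e+13 * 2572
phi = 1.8599e+17 /cm^2/s

1.8599e+17


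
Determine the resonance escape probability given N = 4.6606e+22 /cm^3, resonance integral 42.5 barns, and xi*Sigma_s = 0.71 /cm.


p = exp(-N * I * 1e-24 / (xi*Sigma_s))
p = exp(-4.6606e+22 * 42.5 * 1e-24 / 0.71)
p = 0.061434

0.061434


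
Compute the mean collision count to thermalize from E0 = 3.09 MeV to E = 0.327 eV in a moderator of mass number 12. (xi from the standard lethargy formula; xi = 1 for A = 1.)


xi = 1 + (A-1)^2/(2A)*ln((A-1)/(A+1)) = 0.1577690 (for A = 12)
n = ln(E0/E) / xi
n = ln(3.09e6 / 0.327) / 0.1577690
n = ln(9.449541e+06) / 0.1577690 = 101.80

101.80


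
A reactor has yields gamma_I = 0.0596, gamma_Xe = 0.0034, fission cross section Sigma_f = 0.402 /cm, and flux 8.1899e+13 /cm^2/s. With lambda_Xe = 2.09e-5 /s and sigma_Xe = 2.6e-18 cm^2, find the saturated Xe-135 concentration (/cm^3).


Xe_eq = (gamma_I + gamma_Xe) * Sigma_f * phi / (lambda_Xe + sigma_Xe * phi)
Numerator = (0.0596 + 0.0034) * 0.402 * 8.1899e+13 = 2.074174e+12
Denominator = 2.09e-5 + 2.6e-18 * 8.1899e+13 = 2.338374e-04
Xe_eq = 2.074174e+12 / 2.338374e-04 = 8.8702e+15 /cm^3

8.8702e+15


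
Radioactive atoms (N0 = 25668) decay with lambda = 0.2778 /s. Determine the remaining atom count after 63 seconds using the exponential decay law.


N = N0 * exp(-lambda * t)
N = 25668 * exp(-0.2778 * 63)
N = 6.4362e-04

6.4362e-04


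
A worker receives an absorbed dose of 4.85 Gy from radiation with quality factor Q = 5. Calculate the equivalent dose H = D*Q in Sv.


H = D * Q
H = 4.85 * 5
H = 24.250 Sv

24.250


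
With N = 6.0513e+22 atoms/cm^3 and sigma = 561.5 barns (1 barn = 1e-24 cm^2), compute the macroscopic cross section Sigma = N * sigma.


Sigma = N * sigma_barns * 1e-24
Sigma = 6.0513e+22 * 561.5 * 1e-24
Sigma = 33.978 /cm

33.978


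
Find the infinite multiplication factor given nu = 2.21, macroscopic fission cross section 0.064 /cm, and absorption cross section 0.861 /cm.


k_inf = nu * Sigma_f / Sigma_a
k_inf = 2.21 * 0.064 / 0.861
k_inf = 0.16427

0.16427


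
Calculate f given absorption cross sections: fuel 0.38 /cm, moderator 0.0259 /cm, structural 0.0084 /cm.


f = Sigma_a_fuel / (Sigma_a_fuel + Sigma_a_mod + Sigma_a_other)
f = 0.38 / (0.38 + 0.0259 + 0.0084)
f = 0.91721

0.91721


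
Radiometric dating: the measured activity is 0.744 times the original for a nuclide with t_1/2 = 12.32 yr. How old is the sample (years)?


lambda = ln(2) / t_half = ln(2) / 12.32 = 0.05626195 /yr
t = -ln(A/A0) / lambda
t = -ln(0.744) / 0.05626195
t = 5.2560 yr

5.2560


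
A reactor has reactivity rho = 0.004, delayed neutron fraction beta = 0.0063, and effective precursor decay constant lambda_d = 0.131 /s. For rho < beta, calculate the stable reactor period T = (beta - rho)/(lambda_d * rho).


T = (beta - rho) / (lambda_d * rho)
T = (0.0063 - 0.004) / (0.131 * 0.004)
T = 4.3893 s

4.3893


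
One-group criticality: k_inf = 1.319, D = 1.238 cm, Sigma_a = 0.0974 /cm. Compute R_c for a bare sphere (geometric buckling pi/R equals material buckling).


L^2 = D / Sigma_a = 1.238 / 0.0974 = 12.71047 cm^2
B_m^2 = (k_inf - 1) / L^2 = (1.319 - 1) / 12.71047 = 0.02509742 /cm^2
For a bare sphere: B_g = pi/R, so R_c = pi / sqrt(B_m^2)
R_c = pi / sqrt(0.02509742) = 19.831 cm

19.831


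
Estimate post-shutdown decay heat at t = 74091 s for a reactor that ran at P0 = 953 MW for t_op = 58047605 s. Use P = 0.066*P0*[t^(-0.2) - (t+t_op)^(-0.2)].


P/P0 = 0.066 * [t^(-0.2) - (t + t_op)^(-0.2)]
P/P0 = 0.066 * [74091^(-0.2) - (74091 + 58047605)^(-0.2)]
P/P0 = 0.066 * [0.1061810 - 0.02799834] = 0.005160056
P = 953 * 0.005160056 = 4.9175 MW

4.9175


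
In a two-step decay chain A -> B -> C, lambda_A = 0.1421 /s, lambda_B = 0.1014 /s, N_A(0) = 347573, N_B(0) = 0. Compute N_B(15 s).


N_B(t) = lambda_A * N_A0 / (lambda_B - lambda_A) * [exp(-lambda_A*t) - exp(-lambda_B*t)]
exp(-0.1421*15) = 0.1186592; exp(-0.1014*15) = 0.2184933
N_B = 0.1421 * 347573 / (0.1014 - 0.1421) * (0.1186592 - 0.2184933)
N_B = 121150

121150


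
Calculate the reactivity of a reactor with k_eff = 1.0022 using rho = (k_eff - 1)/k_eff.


rho = (k_eff - 1) / k_eff
rho = (1.0022 - 1) / 1.0022
rho = 0.0021952

0.0021952


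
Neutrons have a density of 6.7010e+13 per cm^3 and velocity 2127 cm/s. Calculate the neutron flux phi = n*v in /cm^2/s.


phi = n * v
phi = 6.7010e+13 * 2127
phi = 1.4253e+17 /cm^2/s

1.4253e+17


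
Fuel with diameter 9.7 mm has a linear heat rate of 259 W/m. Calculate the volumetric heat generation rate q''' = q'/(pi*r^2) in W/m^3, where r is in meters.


r = D / 2 / 1000 = 9.7 / 2 / 1000 = 0.00485 m
q''' = q' / (pi * r^2)
q''' = 259 / (pi * 0.00485^2)
q''' = 3.5048e+06 W/m^3

3.5048e+06


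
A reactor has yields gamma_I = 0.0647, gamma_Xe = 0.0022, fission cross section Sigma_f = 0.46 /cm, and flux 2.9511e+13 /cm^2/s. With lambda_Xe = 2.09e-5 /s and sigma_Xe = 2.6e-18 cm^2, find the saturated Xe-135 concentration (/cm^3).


Xe_eq = (gamma_I + gamma_Xe) * Sigma_f * phi / (lambda_Xe + sigma_Xe * phi)
Numerator = (0.0647 + 0.0022) * 0.46 * 2.9511e+13 = 9.081715e+11
Denominator = 2.09e-5 + 2.6e-18 * 2.9511e+13 = 9.762860e-05
Xe_eq = 9.081715e+11 / 9.762860e-05 = 9.3023e+15 /cm^3

9.3023e+15


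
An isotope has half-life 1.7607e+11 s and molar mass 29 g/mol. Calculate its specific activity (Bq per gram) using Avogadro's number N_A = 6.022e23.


lambda = ln(2) / t_half = ln(2) / 1.7607e+11 = 3.936770e-12 /s
SA = lambda * N_A / M
SA = 3.936770e-12 * 6.022e23 / 29
SA = 8.1749e+10 Bq/g

8.1749e+10


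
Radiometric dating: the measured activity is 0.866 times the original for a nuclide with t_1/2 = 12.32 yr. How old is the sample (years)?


lambda = ln(2) / t_half = ln(2) / 12.32 = 0.05626195 /yr
t = -ln(A/A0) / lambda
t = -ln(0.866) / 0.05626195
t = 2.5572 yr

2.5572


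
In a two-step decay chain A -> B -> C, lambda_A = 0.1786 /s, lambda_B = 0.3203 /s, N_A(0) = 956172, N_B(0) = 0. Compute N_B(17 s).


N_B(t) = lambda_A * N_A0 / (lambda_B - lambda_A) * [exp(-lambda_A*t) - exp(-lambda_B*t)]
exp(-0.1786*17) = 0.04801701; exp(-0.3203*17) = 0.004317408
N_B = 0.1786 * 956172 / (0.3203 - 0.1786) * (0.04801701 - 0.004317408)
N_B = 52665

52665


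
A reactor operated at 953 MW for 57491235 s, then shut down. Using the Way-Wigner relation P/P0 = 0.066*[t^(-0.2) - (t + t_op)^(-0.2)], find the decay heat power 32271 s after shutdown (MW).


P/P0 = 0.066 * [t^(-0.2) - (t + t_op)^(-0.2)]
P/P0 = 0.066 * [32271^(-0.2) - (32271 + 57491235)^(-0.2)]
P/P0 = 0.066 * [0.1253827 - 0.02805633] = 0.006423540
P = 953 * 0.006423540 = 6.1216 MW

6.1216


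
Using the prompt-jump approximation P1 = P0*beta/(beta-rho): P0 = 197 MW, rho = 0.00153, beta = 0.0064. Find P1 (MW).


P1/P0 = beta / (beta - rho)
P1/P0 = 0.0064 / (0.0064 - 0.00153) = 1.314168
P1 = 197 * 1.314168 = 258.89 MW

258.89


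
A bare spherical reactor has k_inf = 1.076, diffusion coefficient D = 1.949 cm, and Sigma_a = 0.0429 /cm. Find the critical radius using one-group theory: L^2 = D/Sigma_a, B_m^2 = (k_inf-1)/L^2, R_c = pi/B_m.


L^2 = D / Sigma_a = 1.949 / 0.0429 = 45.43124 cm^2
B_m^2 = (k_inf - 1) / L^2 = (1.076 - 1) / 45.43124 = 0.001672858 /cm^2
For a bare sphere: B_g = pi/R, so R_c = pi / sqrt(B_m^2)
R_c = pi / sqrt(0.001672858) = 76.810 cm

76.810


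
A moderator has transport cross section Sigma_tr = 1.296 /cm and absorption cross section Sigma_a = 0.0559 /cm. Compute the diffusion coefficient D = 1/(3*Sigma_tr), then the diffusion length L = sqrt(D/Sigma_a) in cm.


D = 1 / (3 * Sigma_tr) = 1 / (3 * 1.296) = 0.2572016 cm
L = sqrt(D / Sigma_a)
L = sqrt(0.2572016 / 0.0559)
L = 2.1450 cm

2.1450


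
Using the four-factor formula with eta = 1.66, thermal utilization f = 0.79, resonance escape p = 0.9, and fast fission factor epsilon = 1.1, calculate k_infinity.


k_inf = eta * f * p * epsilon
k_inf = 1.66 * 0.79 * 0.9 * 1.1
k_inf = 1.2983

1.2983


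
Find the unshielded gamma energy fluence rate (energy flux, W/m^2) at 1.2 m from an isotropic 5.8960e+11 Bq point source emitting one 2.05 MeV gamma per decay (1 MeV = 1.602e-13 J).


psi = A * E * 1.602e-13 / (4*pi*r^2)
psi = 5.8960e+11 * 2.05 * 1.602e-13 / (4*pi*1.2^2)
psi = 0.010700 W/m^2

0.010700


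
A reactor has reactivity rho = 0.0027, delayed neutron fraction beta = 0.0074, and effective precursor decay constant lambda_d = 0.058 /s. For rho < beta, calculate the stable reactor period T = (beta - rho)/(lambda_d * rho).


T = (beta - rho) / (lambda_d * rho)
T = (0.0074 - 0.0027) / (0.058 * 0.0027)
T = 30.013 s

30.013


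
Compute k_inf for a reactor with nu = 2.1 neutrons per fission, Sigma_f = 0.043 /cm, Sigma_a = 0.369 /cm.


k_inf = nu * Sigma_f / Sigma_a
k_inf = 2.1 * 0.043 / 0.369
k_inf = 0.24472

0.24472


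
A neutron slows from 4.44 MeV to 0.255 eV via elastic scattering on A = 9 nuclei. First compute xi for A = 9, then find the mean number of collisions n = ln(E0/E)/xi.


xi = 1 + (A-1)^2/(2A)*ln((A-1)/(A+1)) = 0.2066007 (for A = 9)
n = ln(E0/E) / xi
n = ln(4.44e6 / 0.255) / 0.2066007
n = ln(1.741176e+07) / 0.2066007 = 80.700

80.700


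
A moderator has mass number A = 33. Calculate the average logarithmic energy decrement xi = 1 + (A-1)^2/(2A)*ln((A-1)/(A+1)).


xi = 1 + (A-1)^2/(2A) * ln((A-1)/(A+1))
xi = 1 + (33-1)^2/(2*33) * ln((33-1)/(33 +1))
xi = 0.059400

0.059400


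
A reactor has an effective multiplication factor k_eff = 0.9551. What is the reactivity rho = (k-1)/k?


rho = (k_eff - 1) / k_eff
rho = (0.9551 - 1) / 0.9551
rho = -0.047011

-0.047011


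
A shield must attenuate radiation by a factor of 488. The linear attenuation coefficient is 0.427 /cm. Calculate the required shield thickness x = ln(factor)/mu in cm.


x = ln(factor) / mu
x = ln(488) / 0.427
x = 14.497 cm

14.497


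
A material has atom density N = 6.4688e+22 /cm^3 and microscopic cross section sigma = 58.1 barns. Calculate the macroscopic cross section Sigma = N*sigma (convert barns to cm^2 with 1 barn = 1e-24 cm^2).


Sigma = N * sigma_barns * 1e-24
Sigma = 6.4688e+22 * 58.1 * 1e-24
Sigma = 3.7584 /cm

3.7584


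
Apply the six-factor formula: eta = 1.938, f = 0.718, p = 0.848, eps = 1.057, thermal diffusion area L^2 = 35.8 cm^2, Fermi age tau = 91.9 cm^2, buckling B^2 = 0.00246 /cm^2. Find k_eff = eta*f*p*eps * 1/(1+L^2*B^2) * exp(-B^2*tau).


k_inf = eta*f*p*eps = 1.938*0.718*0.848*1.057 = 1.247237
P_TNL = 1/(1 + L^2*B^2) = 1/(1 + 35.8*0.00246) = 0.9190602
P_FNL = exp(-B^2*tau) = exp(-0.00246*91.9) = 0.7976591
k_eff = k_inf * P_TNL * P_FNL = 1.247237 * 0.9190602 * 0.7976591
k_eff = 0.91435

0.91435


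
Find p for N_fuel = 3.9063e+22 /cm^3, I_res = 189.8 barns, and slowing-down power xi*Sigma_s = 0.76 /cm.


p = exp(-N * I * 1e-24 / (xi*Sigma_s))
p = exp(-3.9063e+22 * 189.8 * 1e-24 / 0.76)
p = 5.7977e-05

5.7977e-05


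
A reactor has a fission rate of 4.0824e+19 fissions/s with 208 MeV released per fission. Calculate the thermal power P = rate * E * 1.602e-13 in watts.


P = fission_rate * E_MeV * 1.602e-13
P = 4.0824e+19 * 208 * 1.602e-13
P = 1.3603e+09 W

1.3603e+09


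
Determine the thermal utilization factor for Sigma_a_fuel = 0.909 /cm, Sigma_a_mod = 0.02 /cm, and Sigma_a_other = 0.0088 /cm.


f = Sigma_a_fuel / (Sigma_a_fuel + Sigma_a_mod + Sigma_a_other)
f = 0.909 / (0.909 + 0.02 + 0.0088)
f = 0.96929

0.96929


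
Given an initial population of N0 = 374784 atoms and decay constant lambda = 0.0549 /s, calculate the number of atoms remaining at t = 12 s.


N = N0 * exp(-lambda * t)
N = 374784 * exp(-0.0549 * 12)
N = 193940

193940


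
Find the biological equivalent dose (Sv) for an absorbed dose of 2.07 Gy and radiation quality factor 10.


H = D * Q
H = 2.07 * 10
H = 20.700 Sv

20.700


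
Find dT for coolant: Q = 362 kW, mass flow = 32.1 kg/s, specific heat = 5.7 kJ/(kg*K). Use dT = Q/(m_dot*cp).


dT = Q / (m_dot * cp)
dT = 362 / (32.1 * 5.7)
dT = 1.9785 C

1.9785


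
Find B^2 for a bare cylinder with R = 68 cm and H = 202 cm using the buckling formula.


B^2 = (2.405/R)^2 + (pi/H)^2
B^2 = (2.405/68)^2 + (pi/202)^2
B^2 = 0.0014927 /cm^2

0.0014927


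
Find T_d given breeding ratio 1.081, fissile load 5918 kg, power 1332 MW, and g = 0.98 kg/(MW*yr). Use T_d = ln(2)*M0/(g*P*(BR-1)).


Breeding gain G = BR - 1 = 1.081 - 1 = 0.081
Fissile production rate = g * P * G = 0.98 * 1332 * 0.081 = 105.73416 kg/yr
T_d = ln(2) * M0 / (g * P * G)
T_d = ln(2) * 5918 / 105.73416 = 38.796 yr

38.796


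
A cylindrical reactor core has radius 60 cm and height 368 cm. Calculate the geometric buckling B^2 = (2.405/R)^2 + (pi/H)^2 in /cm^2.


B^2 = (2.405/R)^2 + (pi/H)^2
B^2 = (2.405/60)^2 + (pi/368)^2
B^2 = 0.0016796 /cm^2

0.0016796


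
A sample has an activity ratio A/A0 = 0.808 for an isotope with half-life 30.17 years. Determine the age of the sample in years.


lambda = ln(2) / t_half = ln(2) / 30.17 = 0.02297472 /yr
t = -ln(A/A0) / lambda
t = -ln(0.808) / 0.02297472
t = 9.2795 yr

9.2795


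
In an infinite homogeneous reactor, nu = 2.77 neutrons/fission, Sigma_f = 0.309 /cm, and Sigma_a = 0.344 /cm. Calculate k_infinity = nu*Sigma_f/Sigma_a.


k_inf = nu * Sigma_f / Sigma_a
k_inf = 2.77 * 0.309 / 0.344
k_inf = 2.4882

2.4882


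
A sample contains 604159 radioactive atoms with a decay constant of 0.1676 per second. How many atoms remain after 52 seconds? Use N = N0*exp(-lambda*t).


N = N0 * exp(-lambda * t)
N = 604159 * exp(-0.1676 * 52)
N = 99.126

99.126


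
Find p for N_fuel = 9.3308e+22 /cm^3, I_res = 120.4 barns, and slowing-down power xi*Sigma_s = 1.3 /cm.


p = exp(-N * I * 1e-24 / (xi*Sigma_s))
p = exp(-9.3308e+22 * 120.4 * 1e-24 / 1.3)
p = 1.7658e-04

1.7658e-04


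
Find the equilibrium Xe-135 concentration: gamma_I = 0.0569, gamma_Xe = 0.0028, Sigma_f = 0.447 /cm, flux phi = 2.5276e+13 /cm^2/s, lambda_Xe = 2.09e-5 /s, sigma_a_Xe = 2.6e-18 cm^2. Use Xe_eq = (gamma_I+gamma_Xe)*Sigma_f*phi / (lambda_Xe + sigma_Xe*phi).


Xe_eq = (gamma_I + gamma_Xe) * Sigma_f * phi / (lambda_Xe + sigma_Xe * phi)
Numerator = (0.0569 + 0.0028) * 0.447 * 2.5276e+13 = 6.745128e+11
Denominator = 2.09e-5 + 2.6e-18 * 2.5276e+13 = 8.661760e-05
Xe_eq = 6.745128e+11 / 8.661760e-05 = 7.7872e+15 /cm^3

7.7872e+15


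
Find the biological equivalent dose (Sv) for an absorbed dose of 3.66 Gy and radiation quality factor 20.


H = D * Q
H = 3.66 * 20
H = 73.200 Sv

73.200


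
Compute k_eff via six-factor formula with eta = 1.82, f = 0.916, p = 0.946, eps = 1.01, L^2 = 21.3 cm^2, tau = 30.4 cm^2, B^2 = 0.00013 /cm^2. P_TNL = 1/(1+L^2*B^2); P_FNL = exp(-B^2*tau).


k_inf = eta*f*p*eps = 1.82*0.916*0.946*1.01 = 1.592866
P_TNL = 1/(1 + L^2*B^2) = 1/(1 + 21.3*0.00013) = 0.9972386
P_FNL = exp(-B^2*tau) = exp(-0.00013*30.4) = 0.9960558
k_eff = k_inf * P_TNL * P_FNL = 1.592866 * 0.9972386 * 0.9960558
k_eff = 1.5822

1.5822


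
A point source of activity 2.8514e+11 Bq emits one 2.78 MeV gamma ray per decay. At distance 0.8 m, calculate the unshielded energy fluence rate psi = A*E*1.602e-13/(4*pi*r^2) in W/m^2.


psi = A * E * 1.602e-13 / (4*pi*r^2)
psi = 2.8514e+11 * 2.78 * 1.602e-13 / (4*pi*0.8^2)
psi = 0.015790 W/m^2

0.015790


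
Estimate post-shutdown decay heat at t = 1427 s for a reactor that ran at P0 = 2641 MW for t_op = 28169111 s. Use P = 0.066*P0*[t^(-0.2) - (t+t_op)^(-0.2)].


P/P0 = 0.066 * [t^(-0.2) - (t + t_op)^(-0.2)]
P/P0 = 0.066 * [1427^(-0.2) - (1427 + 28169111)^(-0.2)]
P/P0 = 0.066 * [0.2339458 - 0.03236242] = 0.01330450
P = 2641 * 0.01330450 = 35.137 MW

35.137


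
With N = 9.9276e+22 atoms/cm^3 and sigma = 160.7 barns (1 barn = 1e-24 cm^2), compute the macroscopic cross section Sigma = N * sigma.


Sigma = N * sigma_barns * 1e-24
Sigma = 9.9276e+22 * 160.7 * 1e-24
Sigma = 15.954 /cm

15.954


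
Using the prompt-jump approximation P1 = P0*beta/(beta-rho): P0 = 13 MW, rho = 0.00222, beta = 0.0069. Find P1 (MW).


P1/P0 = beta / (beta - rho)
P1/P0 = 0.0069 / (0.0069 - 0.00222) = 1.474359
P1 = 13 * 1.474359 = 19.167 MW

19.167


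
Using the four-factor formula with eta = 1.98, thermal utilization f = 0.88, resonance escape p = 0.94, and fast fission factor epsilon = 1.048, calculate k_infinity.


k_inf = eta * f * p * epsilon
k_inf = 1.98 * 0.88 * 0.94 * 1.048
k_inf = 1.7165

1.7165


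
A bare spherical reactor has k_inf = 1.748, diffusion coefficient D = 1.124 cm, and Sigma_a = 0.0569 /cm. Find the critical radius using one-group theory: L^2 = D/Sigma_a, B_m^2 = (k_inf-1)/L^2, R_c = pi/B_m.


L^2 = D / Sigma_a = 1.124 / 0.0569 = 19.75395 cm^2
B_m^2 = (k_inf - 1) / L^2 = (1.748 - 1) / 19.75395 = 0.03786584 /cm^2
For a bare sphere: B_g = pi/R, so R_c = pi / sqrt(B_m^2)
R_c = pi / sqrt(0.03786584) = 16.145 cm

16.145


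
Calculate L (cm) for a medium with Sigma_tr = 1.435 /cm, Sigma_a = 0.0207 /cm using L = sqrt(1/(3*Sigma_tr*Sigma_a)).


D = 1 / (3 * Sigma_tr) = 1 / (3 * 1.435) = 0.2322880 cm
L = sqrt(D / Sigma_a)
L = sqrt(0.2322880 / 0.0207)
L = 3.3499 cm

3.3499


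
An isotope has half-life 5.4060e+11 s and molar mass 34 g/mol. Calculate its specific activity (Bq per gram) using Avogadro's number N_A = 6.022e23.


lambda = ln(2) / t_half = ln(2) / 5.4060e+11 = 1.282181e-12 /s
SA = lambda * N_A / M
SA = 1.282181e-12 * 6.022e23 / 34
SA = 2.2710e+10 Bq/g

2.2710e+10


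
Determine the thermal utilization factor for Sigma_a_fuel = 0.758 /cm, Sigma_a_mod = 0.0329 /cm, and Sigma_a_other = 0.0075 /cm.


f = Sigma_a_fuel / (Sigma_a_fuel + Sigma_a_mod + Sigma_a_other)
f = 0.758 / (0.758 + 0.0329 + 0.0075)
f = 0.94940

0.94940


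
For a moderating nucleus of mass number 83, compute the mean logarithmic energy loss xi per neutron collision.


xi = 1 + (A-1)^2/(2A) * ln((A-1)/(A+1))
xi = 1 + (83-1)^2/(2*83) * ln((83-1)/(83 +1))
xi = 0.023904

0.023904


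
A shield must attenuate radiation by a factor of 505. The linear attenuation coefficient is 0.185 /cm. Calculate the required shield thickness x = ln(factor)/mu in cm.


x = ln(factor) / mu
x = ln(505) / 0.185
x = 33.646 cm

33.646


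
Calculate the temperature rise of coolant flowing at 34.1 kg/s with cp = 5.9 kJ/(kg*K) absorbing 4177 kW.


dT = Q / (m_dot * cp)
dT = 4177 / (34.1 * 5.9)
dT = 20.761 C

20.761


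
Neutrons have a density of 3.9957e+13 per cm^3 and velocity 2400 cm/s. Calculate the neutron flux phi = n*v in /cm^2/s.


phi = n * v
phi = 3.9957e+13 * 2400
phi = 9.5897e+16 /cm^2/s

9.5897e+16


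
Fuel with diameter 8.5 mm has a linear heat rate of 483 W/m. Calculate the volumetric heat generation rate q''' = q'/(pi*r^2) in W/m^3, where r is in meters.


r = D / 2 / 1000 = 8.5 / 2 / 1000 = 0.00425 m
q''' = q' / (pi * r^2)
q''' = 483 / (pi * 0.00425^2)
q''' = 8.5118e+06 W/m^3

8.5118e+06


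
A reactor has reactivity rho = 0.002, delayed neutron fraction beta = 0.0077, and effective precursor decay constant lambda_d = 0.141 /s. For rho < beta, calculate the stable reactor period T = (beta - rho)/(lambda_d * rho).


T = (beta - rho) / (lambda_d * rho)
T = (0.0077 - 0.002) / (0.141 * 0.002)
T = 20.213 s

20.213


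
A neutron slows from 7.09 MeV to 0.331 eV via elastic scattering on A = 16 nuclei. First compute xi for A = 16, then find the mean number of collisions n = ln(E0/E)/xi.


xi = 1 + (A-1)^2/(2A)*ln((A-1)/(A+1)) = 0.1199467 (for A = 16)
n = ln(E0/E) / xi
n = ln(7.09e6 / 0.331) / 0.1199467
n = ln(2.141994e+07) / 0.1199467 = 140.73

140.73


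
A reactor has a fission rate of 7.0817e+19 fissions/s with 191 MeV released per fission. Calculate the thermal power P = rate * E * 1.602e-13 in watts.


P = fission_rate * E_MeV * 1.602e-13
P = 7.0817e+19 * 191 * 1.602e-13
P = 2.1669e+09 W

2.1669e+09


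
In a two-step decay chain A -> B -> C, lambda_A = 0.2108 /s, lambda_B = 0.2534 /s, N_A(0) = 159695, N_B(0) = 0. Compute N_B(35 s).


N_B(t) = lambda_A * N_A0 / (lambda_B - lambda_A) * [exp(-lambda_A*t) - exp(-lambda_B*t)]
exp(-0.2108*35) = 6.248493e-04; exp(-0.2534*35) = 1.406832e-04
N_B = 0.2108 * 159695 / (0.2534 - 0.2108) * (6.248493e-04 - 1.406832e-04)
N_B = 382.60

382.60


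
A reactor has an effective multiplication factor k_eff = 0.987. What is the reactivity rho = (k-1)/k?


rho = (k_eff - 1) / k_eff
rho = (0.987 - 1) / 0.987
rho = -0.013171

-0.013171


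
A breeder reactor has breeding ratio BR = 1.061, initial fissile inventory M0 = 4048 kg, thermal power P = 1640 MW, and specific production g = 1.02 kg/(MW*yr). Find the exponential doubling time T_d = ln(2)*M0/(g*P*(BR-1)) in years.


Breeding gain G = BR - 1 = 1.061 - 1 = 0.061
Fissile production rate = g * P * G = 1.02 * 1640 * 0.061 = 102.0408 kg/yr
T_d = ln(2) * M0 / (g * P * G)
T_d = ln(2) * 4048 / 102.0408 = 27.497 yr

27.497
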